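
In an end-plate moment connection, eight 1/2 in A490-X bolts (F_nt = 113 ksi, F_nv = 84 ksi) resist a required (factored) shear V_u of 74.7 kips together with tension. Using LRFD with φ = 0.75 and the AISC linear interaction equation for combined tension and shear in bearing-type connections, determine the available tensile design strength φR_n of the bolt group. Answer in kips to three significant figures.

72.6 kips

A_b = π·0.5²/4 = 0.1963 in²; f_rv = 74.7 / (8 × 0.1963) = 47.56 ksi.
F'_nt = 1.3 F_nt − (F_nt / φF_nv) f_rv = 1.3·113 − (113/(0.75·84))·47.56 = 61.6 ksi, capped at F_nt → F'_nt = 61.6 ksi.
R_n = F'_nt · A_b · n = 61.6 × 0.1963 × 8 = 96.76 kips.
Design strength φR_n = 0.75 × 96.76 = 72.6 kips.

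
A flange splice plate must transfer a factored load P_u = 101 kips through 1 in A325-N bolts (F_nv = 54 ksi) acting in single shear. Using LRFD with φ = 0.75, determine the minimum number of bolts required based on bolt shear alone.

A_b = π·1²/4 = 0.7854 in².
Per-bolt design strength φR_n = 0.75 × 54 × 0.7854 × 1 = 31.81 kips.
n ≥ 101 / 31.81 = 3.175 → use 4 bolts.

4 bolts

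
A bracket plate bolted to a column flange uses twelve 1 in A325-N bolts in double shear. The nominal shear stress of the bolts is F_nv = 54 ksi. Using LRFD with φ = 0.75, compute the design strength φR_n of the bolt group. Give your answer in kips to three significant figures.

763 kips

A_b = π × 1² / 4 = 0.7854 in².
R_n = F_nv · A_b · n · n_s = 54 × 0.7854 × 12 × 2 = 1018 kips.
Design strength φR_n = 0.75 × 1018 = 763 kips.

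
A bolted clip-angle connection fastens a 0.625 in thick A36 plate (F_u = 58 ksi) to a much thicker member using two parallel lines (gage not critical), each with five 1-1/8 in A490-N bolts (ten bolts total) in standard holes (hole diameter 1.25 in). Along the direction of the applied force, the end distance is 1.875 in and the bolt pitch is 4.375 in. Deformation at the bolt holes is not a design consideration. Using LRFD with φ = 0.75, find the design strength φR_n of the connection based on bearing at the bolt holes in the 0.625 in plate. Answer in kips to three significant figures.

836 kips

Per bolt r_n = 1.5 l_c t F_u ≤ 3.0 d t F_u; upper limit = 3.0 × 1.125 × 0.625 × 58 = 122.3 kips.
Edge bolt: l_c = 1.875 − 1.25/2 = 1.25 in → 1.5 × 1.25 × 0.625 × 58 = 67.97 → r_n = 67.97 kips.
Interior bolts: l_c = 4.375 − 1.25 = 3.125 in → 1.5 × 3.125 × 0.625 × 58 = 169.9 → r_n = 122.3 kips.
R_n = 2 × 67.97 + 8 × 122.3 = 1115 kips.
Design strength φR_n = 0.75 × 1115 = 836 kips.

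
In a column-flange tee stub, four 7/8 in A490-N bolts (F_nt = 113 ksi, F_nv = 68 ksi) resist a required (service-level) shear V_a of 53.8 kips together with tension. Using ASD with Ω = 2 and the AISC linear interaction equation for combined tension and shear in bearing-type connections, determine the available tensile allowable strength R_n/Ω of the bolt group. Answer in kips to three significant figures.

A_b = π·0.875²/4 = 0.6013 in²; f_rv = 53.8 / (4 × 0.6013) = 22.37 ksi.
F'_nt = 1.3 F_nt − (Ω F_nt / F_nv) f_rv = 1.3·113 − (2·113/68)·22.37 = 72.56 ksi, capped at F_nt → F'_nt = 72.56 ksi.
R_n = F'_nt · A_b · n = 72.56 × 0.6013 × 4 = 174.5 kips.
Allowable strength R_n/Ω = 174.5 / 2 = 87.3 kips.

87.3 kips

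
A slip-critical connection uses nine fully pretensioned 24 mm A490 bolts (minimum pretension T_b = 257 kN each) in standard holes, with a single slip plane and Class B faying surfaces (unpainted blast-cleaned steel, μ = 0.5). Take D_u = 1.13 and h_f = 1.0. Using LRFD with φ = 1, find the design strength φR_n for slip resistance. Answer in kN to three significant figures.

1310 kN

R_n = μ · D_u · h_f · T_b · n_s · n_b = 0.5 × 1.13 × 1.0 × 257 × 1 × 9 = 1307 kN.
Design strength φR_n = 1 × 1307 = 1310 kN.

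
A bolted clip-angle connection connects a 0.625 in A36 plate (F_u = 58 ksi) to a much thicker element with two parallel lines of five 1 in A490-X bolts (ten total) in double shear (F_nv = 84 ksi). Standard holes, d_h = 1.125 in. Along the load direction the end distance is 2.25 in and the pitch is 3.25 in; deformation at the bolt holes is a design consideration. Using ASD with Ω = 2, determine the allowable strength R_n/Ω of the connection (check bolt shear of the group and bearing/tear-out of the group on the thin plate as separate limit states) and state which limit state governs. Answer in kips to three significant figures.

Bolt shear: A_b = π·1²/4 = 0.7854 in²; R_n = 84 × 0.7854 × 10 × 2 = 1319 kips → 1319 / 2 = 660 kips.
Bearing (1.2 l_c t F_u ≤ 2.4 d t F_u): upper limit = 2.4·1·0.625·58 = 87 kips.
  Edge l_c = 2.25 − 1.125/2 = 1.688 → r_n = 73.41 kips; interior l_c = 3.25 − 1.125 = 2.125 → r_n = 87 kips.
  R_n,bearing = 2·73.41 + 8·87 = 842.8 kips → 842.8 / 2 = 421 kips.
Bearing governs: 421 kips.

421 kips (bearing governs)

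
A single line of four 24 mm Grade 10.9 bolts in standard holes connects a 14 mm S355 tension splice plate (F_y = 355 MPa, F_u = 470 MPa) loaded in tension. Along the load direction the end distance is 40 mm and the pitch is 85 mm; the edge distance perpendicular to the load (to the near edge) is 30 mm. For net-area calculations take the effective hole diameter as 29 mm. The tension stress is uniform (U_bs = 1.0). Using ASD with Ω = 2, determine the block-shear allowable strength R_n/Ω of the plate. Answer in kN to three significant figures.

433 kN

Shear plane L_v = 40 + 3·85 = 295 mm; A_gv = 295 × 14 = 4130 mm².
A_nv = (295 − 3.5·29) × 14 = 2709 mm².
A_nt = (30 − 0.5·29) × 14 = 217 mm².
0.6 F_u A_nv = 763.9 kN; 0.6 F_y A_gv = 879.7 kN → shear rupture governs the shear term.
R_n = 763.9 + 1.0 × 470 × 217 / 1000 = 865.9 kN.
Allowable strength R_n/Ω = 865.9 / 2 = 433 kN.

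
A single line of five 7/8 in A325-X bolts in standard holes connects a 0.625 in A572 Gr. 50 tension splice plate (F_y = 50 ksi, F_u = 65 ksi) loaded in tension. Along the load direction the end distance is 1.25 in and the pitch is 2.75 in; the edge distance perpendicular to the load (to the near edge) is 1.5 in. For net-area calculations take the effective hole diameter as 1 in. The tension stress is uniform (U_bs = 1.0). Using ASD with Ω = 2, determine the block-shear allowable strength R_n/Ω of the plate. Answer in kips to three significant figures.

115 kips

Shear plane L_v = 1.25 + 4·2.75 = 12.25 in; A_gv = 12.25 × 0.625 = 7.656 in².
A_nv = (12.25 − 4.5·1) × 0.625 = 4.844 in².
A_nt = (1.5 − 0.5·1) × 0.625 = 0.625 in².
0.6 F_u A_nv = 188.9 kips; 0.6 F_y A_gv = 229.7 kips → shear rupture governs the shear term.
R_n = 188.9 + 1.0 × 65 × 0.625 = 229.5 kips.
Allowable strength R_n/Ω = 229.5 / 2 = 115 kips.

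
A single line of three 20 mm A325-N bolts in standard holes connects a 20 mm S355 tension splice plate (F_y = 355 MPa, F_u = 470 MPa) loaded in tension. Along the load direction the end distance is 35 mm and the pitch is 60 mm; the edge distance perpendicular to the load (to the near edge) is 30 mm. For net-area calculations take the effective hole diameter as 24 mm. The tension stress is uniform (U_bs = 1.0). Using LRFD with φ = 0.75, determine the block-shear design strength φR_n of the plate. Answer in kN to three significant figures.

529 kN

Shear plane L_v = 35 + 2·60 = 155 mm; A_gv = 155 × 20 = 3100 mm².
A_nv = (155 − 2.5·24) × 20 = 1900 mm².
A_nt = (30 − 0.5·24) × 20 = 360 mm².
0.6 F_u A_nv = 535.8 kN; 0.6 F_y A_gv = 660.3 kN → shear rupture governs the shear term.
R_n = 535.8 + 1.0 × 470 × 360 / 1000 = 705 kN.
Design strength φR_n = 0.75 × 705 = 529 kN.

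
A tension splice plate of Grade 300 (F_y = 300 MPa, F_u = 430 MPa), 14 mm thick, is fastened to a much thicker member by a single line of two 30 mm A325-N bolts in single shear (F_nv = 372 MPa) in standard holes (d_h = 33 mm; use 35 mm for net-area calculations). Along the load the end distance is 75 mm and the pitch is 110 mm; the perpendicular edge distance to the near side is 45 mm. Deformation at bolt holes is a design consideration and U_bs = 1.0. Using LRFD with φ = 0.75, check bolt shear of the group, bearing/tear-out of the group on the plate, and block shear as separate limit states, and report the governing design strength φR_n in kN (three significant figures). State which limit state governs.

Bolt shear: A_b = π·30²/4 = 706.9 mm²; R_n = 372 × 706.9 × 2 × 1 / 1000 = 525.9 kN → 0.75 × 525.9 = 394 kN.
Bearing: edge l_c = 58.5, r_n = 422.6 kN; interior l_c = 77, r_n = 433.4 kN; R_n = 422.6 + 1·433.4 = 856 kN → 642 kN.
Block shear: A_gv = 2590, A_nv = 1855, A_nt = 385 mm²; R_n = min(0.6F_uA_nv, 0.6F_yA_gv) + U_bs·F_u·A_nt = 631.8 kN → 474 kN.
Bolt shear governs: 394 kN.

394 kN (bolt shear governs)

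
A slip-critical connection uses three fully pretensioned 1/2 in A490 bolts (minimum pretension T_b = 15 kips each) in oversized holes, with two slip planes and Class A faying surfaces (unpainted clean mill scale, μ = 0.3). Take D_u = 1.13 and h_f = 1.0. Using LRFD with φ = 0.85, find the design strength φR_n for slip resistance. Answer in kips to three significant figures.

25.9 kips

R_n = μ · D_u · h_f · T_b · n_s · n_b = 0.3 × 1.13 × 1.0 × 15 × 2 × 3 = 30.51 kips.
Design strength φR_n = 0.85 × 30.51 = 25.9 kips.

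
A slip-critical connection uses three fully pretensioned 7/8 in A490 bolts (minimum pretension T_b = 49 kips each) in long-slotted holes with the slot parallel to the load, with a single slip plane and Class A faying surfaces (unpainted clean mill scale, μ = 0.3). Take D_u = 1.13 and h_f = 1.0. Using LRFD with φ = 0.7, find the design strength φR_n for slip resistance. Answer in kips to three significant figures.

R_n = μ · D_u · h_f · T_b · n_s · n_b = 0.3 × 1.13 × 1.0 × 49 × 1 × 3 = 49.83 kips.
Design strength φR_n = 0.7 × 49.83 = 34.9 kips.

34.9 kips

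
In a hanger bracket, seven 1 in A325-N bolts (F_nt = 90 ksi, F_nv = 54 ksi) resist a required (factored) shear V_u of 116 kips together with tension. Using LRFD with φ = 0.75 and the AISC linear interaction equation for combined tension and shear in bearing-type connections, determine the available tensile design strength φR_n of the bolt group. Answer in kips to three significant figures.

A_b = π·1²/4 = 0.7854 in²; f_rv = 116 / (7 × 0.7854) = 21.1 ksi.
F'_nt = 1.3 F_nt − (F_nt / φF_nv) f_rv = 1.3·90 − (90/(0.75·54))·21.1 = 70.11 ksi, capped at F_nt → F'_nt = 70.11 ksi.
R_n = F'_nt · A_b · n = 70.11 × 0.7854 × 7 = 385.5 kips.
Design strength φR_n = 0.75 × 385.5 = 289 kips.

289 kips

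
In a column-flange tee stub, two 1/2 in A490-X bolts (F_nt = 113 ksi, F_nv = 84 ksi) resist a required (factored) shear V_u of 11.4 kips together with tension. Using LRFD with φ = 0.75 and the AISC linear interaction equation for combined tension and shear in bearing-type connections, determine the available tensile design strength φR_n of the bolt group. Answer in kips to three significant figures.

27.9 kips

A_b = π·0.5²/4 = 0.1963 in²; f_rv = 11.4 / (2 × 0.1963) = 29.03 ksi.
F'_nt = 1.3 F_nt − (F_nt / φF_nv) f_rv = 1.3·113 − (113/(0.75·84))·29.03 = 94.83 ksi, capped at F_nt → F'_nt = 94.83 ksi.
R_n = F'_nt · A_b · n = 94.83 × 0.1963 × 2 = 37.24 kips.
Design strength φR_n = 0.75 × 37.24 = 27.9 kips.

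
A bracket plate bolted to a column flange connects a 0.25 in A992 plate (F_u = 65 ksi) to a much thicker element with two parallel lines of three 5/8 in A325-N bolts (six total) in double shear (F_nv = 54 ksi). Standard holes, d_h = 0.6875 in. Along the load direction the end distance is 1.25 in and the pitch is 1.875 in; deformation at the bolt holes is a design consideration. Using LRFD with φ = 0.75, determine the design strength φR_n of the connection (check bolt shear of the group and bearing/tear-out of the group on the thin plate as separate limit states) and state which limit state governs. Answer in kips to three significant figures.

Bolt shear: A_b = π·0.625²/4 = 0.3068 in²; R_n = 54 × 0.3068 × 6 × 2 = 198.8 kips → 0.75 × 198.8 = 149 kips.
Bearing (1.2 l_c t F_u ≤ 2.4 d t F_u): upper limit = 2.4·0.625·0.25·65 = 24.38 kips.
  Edge l_c = 1.25 − 0.6875/2 = 0.9062 → r_n = 17.67 kips; interior l_c = 1.875 − 0.6875 = 1.188 → r_n = 23.16 kips.
  R_n,bearing = 2·17.67 + 4·23.16 = 128 kips → 0.75 × 128 = 96 kips.
Bearing governs: 96 kips.

96 kips (bearing governs)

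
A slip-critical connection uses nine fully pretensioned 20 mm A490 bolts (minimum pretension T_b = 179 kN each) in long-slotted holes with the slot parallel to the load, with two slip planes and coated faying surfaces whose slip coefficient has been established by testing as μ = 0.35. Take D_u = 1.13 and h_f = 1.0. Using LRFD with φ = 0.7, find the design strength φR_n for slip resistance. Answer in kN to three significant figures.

R_n = μ · D_u · h_f · T_b · n_s · n_b = 0.35 × 1.13 × 1.0 × 179 × 2 × 9 = 1274 kN.
Design strength φR_n = 0.7 × 1274 = 892 kN.

892 kN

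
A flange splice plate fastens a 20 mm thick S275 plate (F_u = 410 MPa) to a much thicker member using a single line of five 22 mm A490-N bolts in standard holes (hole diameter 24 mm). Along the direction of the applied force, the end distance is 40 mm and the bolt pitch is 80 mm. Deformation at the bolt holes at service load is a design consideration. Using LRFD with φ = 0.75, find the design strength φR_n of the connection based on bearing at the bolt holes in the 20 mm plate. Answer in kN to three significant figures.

Per bolt r_n = 1.2 l_c t F_u ≤ 2.4 d t F_u; upper limit = 2.4 × 22 × 20 × 410 / 1000 = 433 kN.
Edge bolt: l_c = 40 − 24/2 = 28 mm → 1.2 × 28 × 20 × 410 / 1000 = 275.5 → r_n = 275.5 kN.
Interior bolts: l_c = 80 − 24 = 56 mm → 1.2 × 56 × 20 × 410 / 1000 = 551 → r_n = 433 kN.
R_n = 1 × 275.5 + 4 × 433 = 2007 kN.
Design strength φR_n = 0.75 × 2007 = 1510 kN.

1510 kN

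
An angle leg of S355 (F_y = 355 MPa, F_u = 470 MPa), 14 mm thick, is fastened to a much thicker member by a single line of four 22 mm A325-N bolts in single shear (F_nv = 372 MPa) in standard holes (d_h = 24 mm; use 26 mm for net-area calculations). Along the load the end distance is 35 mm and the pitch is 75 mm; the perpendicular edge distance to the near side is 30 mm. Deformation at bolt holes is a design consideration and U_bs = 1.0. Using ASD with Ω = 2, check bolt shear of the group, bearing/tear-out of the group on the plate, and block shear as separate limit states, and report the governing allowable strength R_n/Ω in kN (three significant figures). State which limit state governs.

Bolt shear: A_b = π·22²/4 = 380.1 mm²; R_n = 372 × 380.1 × 4 × 1 / 1000 = 565.6 kN → 565.6 / 2 = 283 kN.
Bearing: edge l_c = 23, r_n = 181.6 kN; interior l_c = 51, r_n = 347.4 kN; R_n = 181.6 + 3·347.4 = 1224 kN → 612 kN.
Block shear: A_gv = 3640, A_nv = 2366, A_nt = 238 mm²; R_n = min(0.6F_uA_nv, 0.6F_yA_gv) + U_bs·F_u·A_nt = 779.1 kN → 390 kN.
Bolt shear governs: 283 kN.

283 kN (bolt shear governs)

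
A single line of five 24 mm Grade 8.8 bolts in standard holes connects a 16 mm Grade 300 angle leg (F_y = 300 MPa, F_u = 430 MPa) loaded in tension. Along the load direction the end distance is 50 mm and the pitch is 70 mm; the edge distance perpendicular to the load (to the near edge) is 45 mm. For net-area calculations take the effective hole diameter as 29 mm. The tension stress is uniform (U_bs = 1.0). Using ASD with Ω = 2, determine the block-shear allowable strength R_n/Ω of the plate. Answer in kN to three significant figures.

Shear plane L_v = 50 + 4·70 = 330 mm; A_gv = 330 × 16 = 5280 mm².
A_nv = (330 − 4.5·29) × 16 = 3192 mm².
A_nt = (45 − 0.5·29) × 16 = 488 mm².
0.6 F_u A_nv = 823.5 kN; 0.6 F_y A_gv = 950.4 kN → shear rupture governs the shear term.
R_n = 823.5 + 1.0 × 430 × 488 / 1000 = 1033 kN.
Allowable strength R_n/Ω = 1033 / 2 = 517 kN.

517 kN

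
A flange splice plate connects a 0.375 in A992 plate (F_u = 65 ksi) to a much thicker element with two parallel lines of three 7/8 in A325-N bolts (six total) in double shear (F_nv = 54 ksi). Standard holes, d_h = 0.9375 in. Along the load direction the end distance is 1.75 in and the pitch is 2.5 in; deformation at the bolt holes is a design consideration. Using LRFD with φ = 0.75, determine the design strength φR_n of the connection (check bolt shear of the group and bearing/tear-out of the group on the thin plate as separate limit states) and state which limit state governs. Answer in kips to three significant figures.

193 kips (bearing governs)

Bolt shear: A_b = π·0.875²/4 = 0.6013 in²; R_n = 54 × 0.6013 × 6 × 2 = 389.7 kips → 0.75 × 389.7 = 292 kips.
Bearing (1.2 l_c t F_u ≤ 2.4 d t F_u): upper limit = 2.4·0.875·0.375·65 = 51.19 kips.
  Edge l_c = 1.75 − 0.9375/2 = 1.281 → r_n = 37.48 kips; interior l_c = 2.5 − 0.9375 = 1.562 → r_n = 45.7 kips.
  R_n,bearing = 2·37.48 + 4·45.7 = 257.8 kips → 0.75 × 257.8 = 193 kips.
Bearing governs: 193 kips.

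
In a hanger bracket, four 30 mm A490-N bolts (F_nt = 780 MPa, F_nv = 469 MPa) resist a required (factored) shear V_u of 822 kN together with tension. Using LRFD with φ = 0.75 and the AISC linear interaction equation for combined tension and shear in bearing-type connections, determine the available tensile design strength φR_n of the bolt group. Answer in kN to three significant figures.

A_b = π·30²/4 = 706.9 mm²; f_rv = 822 × 1000 / (4 × 706.9) = 290.7 MPa.
F'_nt = 1.3 F_nt − (F_nt / φF_nv) f_rv = 1.3·780 − (780/(0.75·469))·290.7 = 369.3 MPa, capped at F_nt → F'_nt = 369.3 MPa.
R_n = F'_nt · A_b · n = 369.3 × 706.9 × 4 / 1000 = 1044 kN.
Design strength φR_n = 0.75 × 1044 = 783 kN.

783 kN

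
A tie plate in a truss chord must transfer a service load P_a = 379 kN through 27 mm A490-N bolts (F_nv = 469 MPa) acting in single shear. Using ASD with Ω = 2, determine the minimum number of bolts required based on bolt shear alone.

3 bolts

A_b = π·27²/4 = 572.6 mm².
Per-bolt allowable strength R_n/Ω = 469 × 572.6 × 1 / 1000 / 2 = 134.3 kN.
n ≥ 379 / 134.3 = 2.823 → use 3 bolts.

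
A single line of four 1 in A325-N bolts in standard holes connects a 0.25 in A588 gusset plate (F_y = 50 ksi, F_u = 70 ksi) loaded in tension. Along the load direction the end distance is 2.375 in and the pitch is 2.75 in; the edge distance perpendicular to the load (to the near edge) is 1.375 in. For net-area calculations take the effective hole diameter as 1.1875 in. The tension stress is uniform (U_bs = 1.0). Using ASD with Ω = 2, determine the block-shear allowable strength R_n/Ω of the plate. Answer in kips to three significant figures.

Shear plane L_v = 2.375 + 3·2.75 = 10.62 in; A_gv = 10.62 × 0.25 = 2.656 in².
A_nv = (10.62 − 3.5·1.1875) × 0.25 = 1.617 in².
A_nt = (1.375 − 0.5·1.1875) × 0.25 = 0.1953 in².
0.6 F_u A_nv = 67.92 kips; 0.6 F_y A_gv = 79.69 kips → shear rupture governs the shear term.
R_n = 67.92 + 1.0 × 70 × 0.1953 = 81.59 kips.
Allowable strength R_n/Ω = 81.59 / 2 = 40.8 kips.

40.8 kips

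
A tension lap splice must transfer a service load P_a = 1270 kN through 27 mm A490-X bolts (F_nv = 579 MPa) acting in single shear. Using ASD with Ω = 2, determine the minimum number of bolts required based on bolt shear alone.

A_b = π·27²/4 = 572.6 mm².
Per-bolt allowable strength R_n/Ω = 579 × 572.6 × 1 / 1000 / 2 = 165.8 kN.
n ≥ 1270 / 165.8 = 7.662 → use 8 bolts.

8 bolts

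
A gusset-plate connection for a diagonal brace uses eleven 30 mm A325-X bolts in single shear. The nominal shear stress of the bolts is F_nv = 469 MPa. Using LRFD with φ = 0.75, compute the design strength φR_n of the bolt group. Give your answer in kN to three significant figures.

2740 kN

A_b = π × 30² / 4 = 706.9 mm².
R_n = F_nv · A_b · n · n_s = 469 × 706.9 × 11 × 1 / 1000 = 3647 kN.
Design strength φR_n = 0.75 × 3647 = 2740 kN.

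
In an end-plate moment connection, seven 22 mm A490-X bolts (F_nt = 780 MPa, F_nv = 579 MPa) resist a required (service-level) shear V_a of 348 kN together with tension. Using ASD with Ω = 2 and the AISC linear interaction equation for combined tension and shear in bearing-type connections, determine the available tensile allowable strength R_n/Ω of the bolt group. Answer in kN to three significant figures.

A_b = π·22²/4 = 380.1 mm²; f_rv = 348 × 1000 / (7 × 380.1) = 130.8 MPa.
F'_nt = 1.3 F_nt − (Ω F_nt / F_nv) f_rv = 1.3·780 − (2·780/579)·130.8 = 661.6 MPa, capped at F_nt → F'_nt = 661.6 MPa.
R_n = F'_nt · A_b · n = 661.6 × 380.1 × 7 / 1000 = 1761 kN.
Allowable strength R_n/Ω = 1761 / 2 = 880 kN.

880 kN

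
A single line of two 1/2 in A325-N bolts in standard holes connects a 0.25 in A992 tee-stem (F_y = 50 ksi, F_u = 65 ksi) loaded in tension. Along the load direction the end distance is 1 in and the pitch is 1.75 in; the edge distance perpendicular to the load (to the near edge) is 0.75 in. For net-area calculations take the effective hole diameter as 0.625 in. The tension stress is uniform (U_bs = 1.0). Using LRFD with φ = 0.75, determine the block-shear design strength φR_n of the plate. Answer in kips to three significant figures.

18.6 kips

Shear plane L_v = 1 + 1·1.75 = 2.75 in; A_gv = 2.75 × 0.25 = 0.6875 in².
A_nv = (2.75 − 1.5·0.625) × 0.25 = 0.4531 in².
A_nt = (0.75 − 0.5·0.625) × 0.25 = 0.1094 in².
0.6 F_u A_nv = 17.67 kips; 0.6 F_y A_gv = 20.62 kips → shear rupture governs the shear term.
R_n = 17.67 + 1.0 × 65 × 0.1094 = 24.78 kips.
Design strength φR_n = 0.75 × 24.78 = 18.6 kips.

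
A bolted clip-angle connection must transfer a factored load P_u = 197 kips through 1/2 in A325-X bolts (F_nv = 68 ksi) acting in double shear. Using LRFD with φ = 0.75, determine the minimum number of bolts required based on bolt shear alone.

A_b = π·0.5²/4 = 0.1963 in².
Per-bolt design strength φR_n = 0.75 × 68 × 0.1963 × 2 = 20.03 kips.
n ≥ 197 / 20.03 = 9.836 → use 10 bolts.

10 bolts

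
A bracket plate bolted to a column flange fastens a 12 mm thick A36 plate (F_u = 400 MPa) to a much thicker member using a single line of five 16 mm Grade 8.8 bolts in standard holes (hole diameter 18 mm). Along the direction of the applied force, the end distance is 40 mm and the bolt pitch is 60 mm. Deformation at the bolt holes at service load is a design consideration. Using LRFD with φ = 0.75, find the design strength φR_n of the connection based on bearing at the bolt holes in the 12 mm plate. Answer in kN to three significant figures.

687 kN

Per bolt r_n = 1.2 l_c t F_u ≤ 2.4 d t F_u; upper limit = 2.4 × 16 × 12 × 400 / 1000 = 184.3 kN.
Edge bolt: l_c = 40 − 18/2 = 31 mm → 1.2 × 31 × 12 × 400 / 1000 = 178.6 → r_n = 178.6 kN.
Interior bolts: l_c = 60 − 18 = 42 mm → 1.2 × 42 × 12 × 400 / 1000 = 241.9 → r_n = 184.3 kN.
R_n = 1 × 178.6 + 4 × 184.3 = 915.8 kN.
Design strength φR_n = 0.75 × 915.8 = 687 kN.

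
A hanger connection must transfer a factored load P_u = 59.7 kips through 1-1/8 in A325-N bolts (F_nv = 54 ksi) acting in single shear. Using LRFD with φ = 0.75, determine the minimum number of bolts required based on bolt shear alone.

A_b = π·1.125²/4 = 0.994 in².
Per-bolt design strength φR_n = 0.75 × 54 × 0.994 × 1 = 40.26 kips.
n ≥ 59.7 / 40.26 = 1.483 → use 2 bolts.

2 bolts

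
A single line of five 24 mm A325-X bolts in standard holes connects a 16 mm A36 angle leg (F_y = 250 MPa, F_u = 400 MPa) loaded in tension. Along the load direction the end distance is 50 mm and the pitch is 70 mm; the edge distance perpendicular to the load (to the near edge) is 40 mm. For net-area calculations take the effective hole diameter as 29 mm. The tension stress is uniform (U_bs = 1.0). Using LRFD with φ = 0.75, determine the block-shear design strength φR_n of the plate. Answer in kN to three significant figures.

697 kN

Shear plane L_v = 50 + 4·70 = 330 mm; A_gv = 330 × 16 = 5280 mm².
A_nv = (330 − 4.5·29) × 16 = 3192 mm².
A_nt = (40 − 0.5·29) × 16 = 408 mm².
0.6 F_u A_nv = 766.1 kN; 0.6 F_y A_gv = 792 kN → shear rupture governs the shear term.
R_n = 766.1 + 1.0 × 400 × 408 / 1000 = 929.3 kN.
Design strength φR_n = 0.75 × 929.3 = 697 kN.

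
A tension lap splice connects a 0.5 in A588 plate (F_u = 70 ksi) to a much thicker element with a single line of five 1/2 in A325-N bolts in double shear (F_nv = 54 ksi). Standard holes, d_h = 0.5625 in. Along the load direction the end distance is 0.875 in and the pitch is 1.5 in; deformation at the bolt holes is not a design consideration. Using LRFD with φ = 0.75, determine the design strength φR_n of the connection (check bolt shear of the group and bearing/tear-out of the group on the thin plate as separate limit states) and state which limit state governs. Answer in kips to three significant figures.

79.5 kips (bolt shear governs)

Bolt shear: A_b = π·0.5²/4 = 0.1963 in²; R_n = 54 × 0.1963 × 5 × 2 = 106 kips → 0.75 × 106 = 79.5 kips.
Bearing (1.5 l_c t F_u ≤ 3.0 d t F_u): upper limit = 3.0·0.5·0.5·70 = 52.5 kips.
  Edge l_c = 0.875 − 0.5625/2 = 0.5938 → r_n = 31.17 kips; interior l_c = 1.5 − 0.5625 = 0.9375 → r_n = 49.22 kips.
  R_n,bearing = 1·31.17 + 4·49.22 = 228 kips → 0.75 × 228 = 171 kips.
Bolt shear governs: 79.5 kips.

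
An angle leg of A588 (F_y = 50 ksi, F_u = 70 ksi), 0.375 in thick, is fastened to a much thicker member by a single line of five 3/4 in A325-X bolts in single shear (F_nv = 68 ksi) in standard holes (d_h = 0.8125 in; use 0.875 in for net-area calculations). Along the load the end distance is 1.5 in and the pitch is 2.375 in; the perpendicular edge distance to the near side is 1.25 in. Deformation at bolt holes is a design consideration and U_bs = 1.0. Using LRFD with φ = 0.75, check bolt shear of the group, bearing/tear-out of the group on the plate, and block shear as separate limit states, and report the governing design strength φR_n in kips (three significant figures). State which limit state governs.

99.4 kips (block shear governs)

Bolt shear: A_b = π·0.75²/4 = 0.4418 in²; R_n = 68 × 0.4418 × 5 × 1 = 150.2 kips → 0.75 × 150.2 = 113 kips.
Bearing: edge l_c = 1.094, r_n = 34.45 kips; interior l_c = 1.562, r_n = 47.25 kips; R_n = 34.45 + 4·47.25 = 223.5 kips → 168 kips.
Block shear: A_gv = 4.125, A_nv = 2.648, A_nt = 0.3047 in²; R_n = min(0.6F_uA_nv, 0.6F_yA_gv) + U_bs·F_u·A_nt = 132.6 kips → 99.4 kips.
Block shear governs: 99.4 kips.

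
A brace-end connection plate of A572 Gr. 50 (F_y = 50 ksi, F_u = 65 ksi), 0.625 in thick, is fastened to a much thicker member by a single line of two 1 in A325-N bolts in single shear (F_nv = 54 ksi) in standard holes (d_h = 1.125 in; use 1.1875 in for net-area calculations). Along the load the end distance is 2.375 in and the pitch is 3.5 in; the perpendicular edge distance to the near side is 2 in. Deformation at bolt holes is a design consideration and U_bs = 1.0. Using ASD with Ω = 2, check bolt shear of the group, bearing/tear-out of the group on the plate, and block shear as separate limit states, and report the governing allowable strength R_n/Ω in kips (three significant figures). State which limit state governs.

42.4 kips (bolt shear governs)

Bolt shear: A_b = π·1²/4 = 0.7854 in²; R_n = 54 × 0.7854 × 2 × 1 = 84.82 kips → 84.82 / 2 = 42.4 kips.
Bearing: edge l_c = 1.812, r_n = 88.36 kips; interior l_c = 2.375, r_n = 97.5 kips; R_n = 88.36 + 1·97.5 = 185.9 kips → 92.9 kips.
Block shear: A_gv = 3.672, A_nv = 2.559, A_nt = 0.8789 in²; R_n = min(0.6F_uA_nv, 0.6F_yA_gv) + U_bs·F_u·A_nt = 156.9 kips → 78.5 kips.
Bolt shear governs: 42.4 kips.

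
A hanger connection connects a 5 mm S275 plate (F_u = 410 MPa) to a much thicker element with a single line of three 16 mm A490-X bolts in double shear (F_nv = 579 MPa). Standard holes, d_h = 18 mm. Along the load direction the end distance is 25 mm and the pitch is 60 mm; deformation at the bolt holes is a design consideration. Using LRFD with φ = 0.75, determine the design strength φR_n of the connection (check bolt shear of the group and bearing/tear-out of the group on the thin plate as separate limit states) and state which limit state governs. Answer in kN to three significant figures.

Bolt shear: A_b = π·16²/4 = 201.1 mm²; R_n = 579 × 201.1 × 3 × 2 / 1000 = 698.5 kN → 0.75 × 698.5 = 524 kN.
Bearing (1.2 l_c t F_u ≤ 2.4 d t F_u): upper limit = 2.4·16·5·410 / 1000 = 78.72 kN.
  Edge l_c = 25 − 18/2 = 16 → r_n = 39.36 kN; interior l_c = 60 − 18 = 42 → r_n = 78.72 kN.
  R_n,bearing = 1·39.36 + 2·78.72 = 196.8 kN → 0.75 × 196.8 = 148 kN.
Bearing governs: 148 kN.

148 kN (bearing governs)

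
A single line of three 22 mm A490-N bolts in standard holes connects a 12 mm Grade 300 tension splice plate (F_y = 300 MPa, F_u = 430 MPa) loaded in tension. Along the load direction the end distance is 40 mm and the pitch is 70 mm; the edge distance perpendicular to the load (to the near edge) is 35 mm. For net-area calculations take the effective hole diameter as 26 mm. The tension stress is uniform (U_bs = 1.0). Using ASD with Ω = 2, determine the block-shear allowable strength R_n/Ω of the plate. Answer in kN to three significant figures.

Shear plane L_v = 40 + 2·70 = 180 mm; A_gv = 180 × 12 = 2160 mm².
A_nv = (180 − 2.5·26) × 12 = 1380 mm².
A_nt = (35 − 0.5·26) × 12 = 264 mm².
0.6 F_u A_nv = 356 kN; 0.6 F_y A_gv = 388.8 kN → shear rupture governs the shear term.
R_n = 356 + 1.0 × 430 × 264 / 1000 = 469.6 kN.
Allowable strength R_n/Ω = 469.6 / 2 = 235 kN.

235 kN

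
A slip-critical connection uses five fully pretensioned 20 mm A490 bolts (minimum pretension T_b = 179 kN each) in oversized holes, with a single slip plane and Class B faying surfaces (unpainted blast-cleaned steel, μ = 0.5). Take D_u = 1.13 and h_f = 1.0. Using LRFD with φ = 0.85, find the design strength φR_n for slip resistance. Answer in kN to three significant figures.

R_n = μ · D_u · h_f · T_b · n_s · n_b = 0.5 × 1.13 × 1.0 × 179 × 1 × 5 = 505.7 kN.
Design strength φR_n = 0.85 × 505.7 = 430 kN.

430 kN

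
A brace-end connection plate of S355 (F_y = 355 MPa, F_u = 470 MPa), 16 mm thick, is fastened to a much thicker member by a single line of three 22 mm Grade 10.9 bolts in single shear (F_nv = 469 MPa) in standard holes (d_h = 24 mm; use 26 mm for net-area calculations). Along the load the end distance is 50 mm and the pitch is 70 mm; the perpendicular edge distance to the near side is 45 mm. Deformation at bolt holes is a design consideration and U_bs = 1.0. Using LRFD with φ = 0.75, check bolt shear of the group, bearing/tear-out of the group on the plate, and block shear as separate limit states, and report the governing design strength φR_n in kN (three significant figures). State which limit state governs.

401 kN (bolt shear governs)

Bolt shear: A_b = π·22²/4 = 380.1 mm²; R_n = 469 × 380.1 × 3 × 1 / 1000 = 534.8 kN → 0.75 × 534.8 = 401 kN.
Bearing: edge l_c = 38, r_n = 342.9 kN; interior l_c = 46, r_n = 397.1 kN; R_n = 342.9 + 2·397.1 = 1137 kN → 853 kN.
Block shear: A_gv = 3040, A_nv = 2000, A_nt = 512 mm²; R_n = min(0.6F_uA_nv, 0.6F_yA_gv) + U_bs·F_u·A_nt = 804.6 kN → 603 kN.
Bolt shear governs: 401 kN.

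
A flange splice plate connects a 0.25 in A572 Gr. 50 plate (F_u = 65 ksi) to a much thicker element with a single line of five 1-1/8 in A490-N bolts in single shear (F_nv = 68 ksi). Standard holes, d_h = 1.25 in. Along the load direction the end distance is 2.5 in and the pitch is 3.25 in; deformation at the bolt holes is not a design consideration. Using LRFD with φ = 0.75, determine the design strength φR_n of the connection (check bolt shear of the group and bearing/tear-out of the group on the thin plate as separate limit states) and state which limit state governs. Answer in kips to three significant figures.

181 kips (bearing governs)

Bolt shear: A_b = π·1.125²/4 = 0.994 in²; R_n = 68 × 0.994 × 5 × 1 = 338 kips → 0.75 × 338 = 253 kips.
Bearing (1.5 l_c t F_u ≤ 3.0 d t F_u): upper limit = 3.0·1.125·0.25·65 = 54.84 kips.
  Edge l_c = 2.5 − 1.25/2 = 1.875 → r_n = 45.7 kips; interior l_c = 3.25 − 1.25 = 2 → r_n = 48.75 kips.
  R_n,bearing = 1·45.7 + 4·48.75 = 240.7 kips → 0.75 × 240.7 = 181 kips.
Bearing governs: 181 kips.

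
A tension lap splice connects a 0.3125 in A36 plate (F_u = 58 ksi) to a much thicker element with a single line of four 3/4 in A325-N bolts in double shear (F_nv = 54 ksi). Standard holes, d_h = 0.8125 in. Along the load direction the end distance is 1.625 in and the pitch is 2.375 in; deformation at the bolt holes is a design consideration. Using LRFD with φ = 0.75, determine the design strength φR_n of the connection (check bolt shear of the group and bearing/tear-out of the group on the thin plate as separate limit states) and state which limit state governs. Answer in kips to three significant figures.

Bolt shear: A_b = π·0.75²/4 = 0.4418 in²; R_n = 54 × 0.4418 × 4 × 2 = 190.9 kips → 0.75 × 190.9 = 143 kips.
Bearing (1.2 l_c t F_u ≤ 2.4 d t F_u): upper limit = 2.4·0.75·0.3125·58 = 32.62 kips.
  Edge l_c = 1.625 − 0.8125/2 = 1.219 → r_n = 26.51 kips; interior l_c = 2.375 − 0.8125 = 1.562 → r_n = 32.62 kips.
  R_n,bearing = 1·26.51 + 3·32.62 = 124.4 kips → 0.75 × 124.4 = 93.3 kips.
Bearing governs: 93.3 kips.

93.3 kips (bearing governs)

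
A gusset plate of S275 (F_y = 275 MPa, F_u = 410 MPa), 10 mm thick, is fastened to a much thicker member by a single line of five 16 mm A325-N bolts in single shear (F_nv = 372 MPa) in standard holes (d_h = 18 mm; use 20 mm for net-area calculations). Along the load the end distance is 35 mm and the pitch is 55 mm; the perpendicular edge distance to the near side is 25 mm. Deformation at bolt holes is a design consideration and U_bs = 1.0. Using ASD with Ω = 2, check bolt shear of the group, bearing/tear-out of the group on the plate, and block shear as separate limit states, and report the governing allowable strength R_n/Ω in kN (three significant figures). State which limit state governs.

187 kN (bolt shear governs)

Bolt shear: A_b = π·16²/4 = 201.1 mm²; R_n = 372 × 201.1 × 5 × 1 / 1000 = 374 kN → 374 / 2 = 187 kN.
Bearing: edge l_c = 26, r_n = 127.9 kN; interior l_c = 37, r_n = 157.4 kN; R_n = 127.9 + 4·157.4 = 757.7 kN → 379 kN.
Block shear: A_gv = 2550, A_nv = 1650, A_nt = 150 mm²; R_n = min(0.6F_uA_nv, 0.6F_yA_gv) + U_bs·F_u·A_nt = 467.4 kN → 234 kN.
Bolt shear governs: 187 kN.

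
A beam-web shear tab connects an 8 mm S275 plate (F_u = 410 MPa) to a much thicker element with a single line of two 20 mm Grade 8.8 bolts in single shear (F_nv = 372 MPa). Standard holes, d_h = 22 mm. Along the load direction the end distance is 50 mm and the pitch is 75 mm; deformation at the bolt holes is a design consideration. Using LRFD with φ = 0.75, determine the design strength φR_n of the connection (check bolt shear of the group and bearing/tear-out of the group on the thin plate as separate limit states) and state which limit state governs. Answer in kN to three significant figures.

175 kN (bolt shear governs)

Bolt shear: A_b = π·20²/4 = 314.2 mm²; R_n = 372 × 314.2 × 2 × 1 / 1000 = 233.7 kN → 0.75 × 233.7 = 175 kN.
Bearing (1.2 l_c t F_u ≤ 2.4 d t F_u): upper limit = 2.4·20·8·410 / 1000 = 157.4 kN.
  Edge l_c = 50 − 22/2 = 39 → r_n = 153.5 kN; interior l_c = 75 − 22 = 53 → r_n = 157.4 kN.
  R_n,bearing = 1·153.5 + 1·157.4 = 310.9 kN → 0.75 × 310.9 = 233 kN.
Bolt shear governs: 175 kN.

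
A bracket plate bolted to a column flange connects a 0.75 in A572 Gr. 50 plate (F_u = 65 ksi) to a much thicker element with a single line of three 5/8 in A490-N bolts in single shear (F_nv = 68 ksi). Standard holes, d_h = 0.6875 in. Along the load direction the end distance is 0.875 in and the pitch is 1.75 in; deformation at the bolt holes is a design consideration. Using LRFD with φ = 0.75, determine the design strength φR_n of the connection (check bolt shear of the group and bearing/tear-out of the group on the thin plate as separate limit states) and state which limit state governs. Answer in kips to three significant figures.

46.9 kips (bolt shear governs)

Bolt shear: A_b = π·0.625²/4 = 0.3068 in²; R_n = 68 × 0.3068 × 3 × 1 = 62.59 kips → 0.75 × 62.59 = 46.9 kips.
Bearing (1.2 l_c t F_u ≤ 2.4 d t F_u): upper limit = 2.4·0.625·0.75·65 = 73.12 kips.
  Edge l_c = 0.875 − 0.6875/2 = 0.5312 → r_n = 31.08 kips; interior l_c = 1.75 − 0.6875 = 1.062 → r_n = 62.16 kips.
  R_n,bearing = 1·31.08 + 2·62.16 = 155.4 kips → 0.75 × 155.4 = 117 kips.
Bolt shear governs: 46.9 kips.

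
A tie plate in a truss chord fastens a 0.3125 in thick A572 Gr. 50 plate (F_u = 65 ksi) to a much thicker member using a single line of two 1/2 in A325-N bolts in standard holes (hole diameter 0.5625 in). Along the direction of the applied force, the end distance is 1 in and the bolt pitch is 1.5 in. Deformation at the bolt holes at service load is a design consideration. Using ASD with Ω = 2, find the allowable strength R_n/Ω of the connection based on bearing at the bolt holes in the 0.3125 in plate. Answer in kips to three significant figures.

Per bolt r_n = 1.2 l_c t F_u ≤ 2.4 d t F_u; upper limit = 2.4 × 0.5 × 0.3125 × 65 = 24.38 kips.
Edge bolt: l_c = 1 − 0.5625/2 = 0.7188 in → 1.2 × 0.7188 × 0.3125 × 65 = 17.52 → r_n = 17.52 kips.
Interior bolts: l_c = 1.5 − 0.5625 = 0.9375 in → 1.2 × 0.9375 × 0.3125 × 65 = 22.85 → r_n = 22.85 kips.
R_n = 1 × 17.52 + 1 × 22.85 = 40.37 kips.
Allowable strength R_n/Ω = 40.37 / 2 = 20.2 kips.

20.2 kips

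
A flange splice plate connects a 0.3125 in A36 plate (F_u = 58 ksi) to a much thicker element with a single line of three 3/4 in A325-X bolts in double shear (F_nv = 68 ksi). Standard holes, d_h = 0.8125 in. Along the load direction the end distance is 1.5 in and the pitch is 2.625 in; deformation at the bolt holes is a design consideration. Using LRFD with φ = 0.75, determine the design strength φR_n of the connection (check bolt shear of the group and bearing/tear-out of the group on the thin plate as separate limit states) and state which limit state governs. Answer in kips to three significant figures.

66.8 kips (bearing governs)

Bolt shear: A_b = π·0.75²/4 = 0.4418 in²; R_n = 68 × 0.4418 × 3 × 2 = 180.2 kips → 0.75 × 180.2 = 135 kips.
Bearing (1.2 l_c t F_u ≤ 2.4 d t F_u): upper limit = 2.4·0.75·0.3125·58 = 32.62 kips.
  Edge l_c = 1.5 − 0.8125/2 = 1.094 → r_n = 23.79 kips; interior l_c = 2.625 − 0.8125 = 1.812 → r_n = 32.62 kips.
  R_n,bearing = 1·23.79 + 2·32.62 = 89.04 kips → 0.75 × 89.04 = 66.8 kips.
Bearing governs: 66.8 kips.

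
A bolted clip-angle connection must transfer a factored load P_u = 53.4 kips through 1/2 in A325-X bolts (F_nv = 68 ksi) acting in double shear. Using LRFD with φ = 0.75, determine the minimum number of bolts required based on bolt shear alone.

3 bolts

A_b = π·0.5²/4 = 0.1963 in².
Per-bolt design strength φR_n = 0.75 × 68 × 0.1963 × 2 = 20.03 kips.
n ≥ 53.4 / 20.03 = 2.666 → use 3 bolts.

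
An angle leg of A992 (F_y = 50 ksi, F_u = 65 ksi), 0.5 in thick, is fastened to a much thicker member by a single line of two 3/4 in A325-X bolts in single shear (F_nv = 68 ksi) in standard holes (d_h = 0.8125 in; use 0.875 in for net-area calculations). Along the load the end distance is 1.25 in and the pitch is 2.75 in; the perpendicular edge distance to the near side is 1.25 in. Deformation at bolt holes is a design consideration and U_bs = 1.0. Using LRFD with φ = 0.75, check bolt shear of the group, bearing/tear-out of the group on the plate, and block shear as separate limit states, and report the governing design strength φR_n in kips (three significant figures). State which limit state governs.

Bolt shear: A_b = π·0.75²/4 = 0.4418 in²; R_n = 68 × 0.4418 × 2 × 1 = 60.08 kips → 0.75 × 60.08 = 45.1 kips.
Bearing: edge l_c = 0.8438, r_n = 32.91 kips; interior l_c = 1.938, r_n = 58.5 kips; R_n = 32.91 + 1·58.5 = 91.41 kips → 68.6 kips.
Block shear: A_gv = 2, A_nv = 1.344, A_nt = 0.4062 in²; R_n = min(0.6F_uA_nv, 0.6F_yA_gv) + U_bs·F_u·A_nt = 78.81 kips → 59.1 kips.
Bolt shear governs: 45.1 kips.

45.1 kips (bolt shear governs)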